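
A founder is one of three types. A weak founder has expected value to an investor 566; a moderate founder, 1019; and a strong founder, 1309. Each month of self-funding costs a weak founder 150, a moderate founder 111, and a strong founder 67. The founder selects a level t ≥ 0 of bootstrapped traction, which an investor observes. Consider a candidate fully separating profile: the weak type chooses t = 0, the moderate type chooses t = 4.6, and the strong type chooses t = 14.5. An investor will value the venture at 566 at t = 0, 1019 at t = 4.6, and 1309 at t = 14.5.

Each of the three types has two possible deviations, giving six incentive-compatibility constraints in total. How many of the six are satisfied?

Weak (own payoff 566): to t=4.6 gives 1019 − 150×4.6 = 329 → no gain ✓; to t=14.5 gives 1309 − 150×14.5 = -866 → no gain ✓.
Strong (own payoff 1309 − 67×14.5 = 337.5): to t=0 gives 566 → profitable ✗; to t=4.6 gives 1019 − 67×4.6 = 710.8 → profitable ✗.
Moderate (own payoff 1019 − 111×4.6 = 508.4): to t=0 gives 566 → profitable ✗; to t=14.5 gives 1309 − 111×14.5 = -300.5 → no gain ✓.
3 of the 6 constraints hold; not an equilibrium.

3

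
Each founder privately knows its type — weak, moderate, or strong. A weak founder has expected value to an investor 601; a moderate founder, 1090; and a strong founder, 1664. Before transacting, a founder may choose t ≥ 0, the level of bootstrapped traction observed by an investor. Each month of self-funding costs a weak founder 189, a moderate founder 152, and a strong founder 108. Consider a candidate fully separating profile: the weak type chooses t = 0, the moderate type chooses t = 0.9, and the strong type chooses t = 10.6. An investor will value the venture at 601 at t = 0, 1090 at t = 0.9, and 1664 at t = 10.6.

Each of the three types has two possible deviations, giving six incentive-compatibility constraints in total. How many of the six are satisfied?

3

Moderate (own payoff 1090 − 152×0.9 = 953.2): to t=0 gives 601 → no gain ✓; to t=10.6 gives 1664 − 152×10.6 = 52.8 → no gain ✓.
Weak (own payoff 601): to t=0.9 gives 1090 − 189×0.9 = 919.9 → profitable ✗; to t=10.6 gives 1664 − 189×10.6 = -339.4 → no gain ✓.
Strong (own payoff 1664 − 108×10.6 = 519.2): to t=0 gives 601 → profitable ✗; to t=0.9 gives 1090 − 108×0.9 = 992.8 → profitable ✗.
3 of the 6 constraints hold; not an equilibrium.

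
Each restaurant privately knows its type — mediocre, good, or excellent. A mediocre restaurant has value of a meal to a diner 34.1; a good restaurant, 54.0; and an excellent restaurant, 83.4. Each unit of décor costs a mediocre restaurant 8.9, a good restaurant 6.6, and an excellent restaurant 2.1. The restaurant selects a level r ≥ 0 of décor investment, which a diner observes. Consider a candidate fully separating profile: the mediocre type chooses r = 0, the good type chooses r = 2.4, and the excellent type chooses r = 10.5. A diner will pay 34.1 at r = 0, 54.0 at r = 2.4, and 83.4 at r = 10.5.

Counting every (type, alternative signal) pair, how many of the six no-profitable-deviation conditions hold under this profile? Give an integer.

6

Good (own payoff 54.0 − 6.6×2.4 = 38.16): to r=0 gives 34.1 → no gain ✓; to r=10.5 gives 83.4 − 6.6×10.5 = 14.1 → no gain ✓.
Mediocre (own payoff 34.1): to r=2.4 gives 54.0 − 8.9×2.4 = 32.64 → no gain ✓; to r=10.5 gives 83.4 − 8.9×10.5 = -10.05 → no gain ✓.
Excellent (own payoff 83.4 − 2.1×10.5 = 61.35): to r=0 gives 34.1 → no gain ✓; to r=2.4 gives 54.0 − 2.1×2.4 = 48.96 → no gain ✓.
6 of the 6 constraints hold; this profile is a separating equilibrium.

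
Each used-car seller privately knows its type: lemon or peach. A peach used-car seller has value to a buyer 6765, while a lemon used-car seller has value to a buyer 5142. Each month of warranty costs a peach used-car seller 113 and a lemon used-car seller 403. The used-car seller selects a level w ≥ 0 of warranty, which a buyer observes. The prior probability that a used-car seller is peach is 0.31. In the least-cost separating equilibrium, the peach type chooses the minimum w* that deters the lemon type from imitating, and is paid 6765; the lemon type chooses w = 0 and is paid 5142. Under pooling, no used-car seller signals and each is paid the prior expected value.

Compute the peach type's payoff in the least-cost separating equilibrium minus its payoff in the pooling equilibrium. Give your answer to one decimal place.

664.8

Least-cost separating signal: w* solves 5142 = 6765 − 403·w*, so w* = (6765 − 5142)/403 ≈ 4.0273.
Peach type's separating payoff: 6765 − 113 × w* = 6765 − 113 × (6765 − 5142)/403 = 6765 − 183399/403 ≈ 6309.916.
Pooling payoff: 0.31 × 6765 + 0.69 × 5142 = 5645.13.
Difference: 6309.916 − 5645.13 = 664.786, i.e. 664.8 to one decimal place.
The peach type prefers to separate.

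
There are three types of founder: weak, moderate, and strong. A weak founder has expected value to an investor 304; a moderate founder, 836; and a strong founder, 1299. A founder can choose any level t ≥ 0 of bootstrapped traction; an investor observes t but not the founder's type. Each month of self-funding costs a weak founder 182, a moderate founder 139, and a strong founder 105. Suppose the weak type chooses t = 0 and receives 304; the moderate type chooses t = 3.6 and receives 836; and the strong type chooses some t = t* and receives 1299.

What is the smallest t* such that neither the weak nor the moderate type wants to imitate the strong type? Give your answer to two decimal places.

6.93

Weak type (on-path payoff 304) won't mimic when 304 ≥ 1299 − 182·t*, i.e. t* ≥ 5.47.
Moderate type (on-path payoff 836 − 139×3.6 = 335.6) won't mimic when 335.6 ≥ 1299 − 139·t*, i.e. t* ≥ 6.93.
Both must hold, so t* = max(5.47, 6.93) = 6.93. The moderate type's constraint binds.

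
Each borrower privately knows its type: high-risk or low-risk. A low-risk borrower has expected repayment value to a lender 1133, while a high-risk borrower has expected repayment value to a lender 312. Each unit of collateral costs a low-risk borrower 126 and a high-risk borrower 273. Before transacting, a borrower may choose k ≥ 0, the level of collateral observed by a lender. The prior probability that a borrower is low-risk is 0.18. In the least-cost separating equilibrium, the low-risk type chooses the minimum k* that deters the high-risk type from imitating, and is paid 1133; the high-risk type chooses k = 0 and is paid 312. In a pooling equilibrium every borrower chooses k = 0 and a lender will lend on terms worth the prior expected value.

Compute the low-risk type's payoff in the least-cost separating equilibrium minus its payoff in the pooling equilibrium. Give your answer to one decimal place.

Least-cost separating signal: k* solves 312 = 1133 − 273·k*, so k* = (1133 − 312)/273 ≈ 3.0073.
Low-risk type's separating payoff: 1133 − 126 × k* = 1133 − 126 × (1133 − 312)/273 = 1133 − 103446/273 ≈ 754.077.
Pooling payoff: 0.18 × 1133 + 0.82 × 312 = 459.78.
Difference: 754.077 − 459.78 = 294.297, i.e. 294.3 to one decimal place.
The low-risk type prefers to separate.

294.3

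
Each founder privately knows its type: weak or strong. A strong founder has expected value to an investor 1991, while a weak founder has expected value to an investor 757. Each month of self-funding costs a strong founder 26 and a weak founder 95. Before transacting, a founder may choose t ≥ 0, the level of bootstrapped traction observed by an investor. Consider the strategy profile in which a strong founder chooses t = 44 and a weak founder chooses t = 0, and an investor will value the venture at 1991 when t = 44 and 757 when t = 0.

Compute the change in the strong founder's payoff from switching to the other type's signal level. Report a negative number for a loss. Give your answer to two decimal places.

-90.00

Playing t = 44 the strong founder receives 1991 − 26 × 44 = 847.
Deviating to t = 0 yields 757 instead.
Gain from deviating: 757 − 847 = -90.00.
The gain is negative, so the strong type's incentive-compatibility constraint is satisfied.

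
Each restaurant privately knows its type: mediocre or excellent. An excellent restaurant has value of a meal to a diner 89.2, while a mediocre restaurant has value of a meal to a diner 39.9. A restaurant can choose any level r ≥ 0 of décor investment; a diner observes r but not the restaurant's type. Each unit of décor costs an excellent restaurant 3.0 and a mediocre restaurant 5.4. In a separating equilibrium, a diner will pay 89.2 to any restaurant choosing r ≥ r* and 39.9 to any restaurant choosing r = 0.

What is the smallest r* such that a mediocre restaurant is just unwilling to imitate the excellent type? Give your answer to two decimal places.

A mediocre restaurant choosing r = 0 receives 39.9.
Imitating at r* instead would pay 89.2 at cost 5.4·r*, netting 89.2 − 5.4·r*.
Indifference: 39.9 = 89.2 − 5.4·r*, so r* = (89.2 − 39.9) / 5.4 ≈ 9.13.
At r* the mediocre type's incentive constraint just binds; the excellent type strictly prefers r* since its per-unit cost is lower.

9.13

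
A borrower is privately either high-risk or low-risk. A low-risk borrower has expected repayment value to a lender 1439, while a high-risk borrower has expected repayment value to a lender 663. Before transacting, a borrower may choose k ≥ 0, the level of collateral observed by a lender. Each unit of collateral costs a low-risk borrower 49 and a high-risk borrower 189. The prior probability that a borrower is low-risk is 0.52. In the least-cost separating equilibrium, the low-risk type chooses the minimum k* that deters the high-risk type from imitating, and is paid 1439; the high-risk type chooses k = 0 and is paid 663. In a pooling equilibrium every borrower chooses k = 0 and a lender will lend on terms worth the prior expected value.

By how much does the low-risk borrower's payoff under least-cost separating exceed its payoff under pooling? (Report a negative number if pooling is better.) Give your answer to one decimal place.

Least-cost separating signal: k* solves 663 = 1439 − 189·k*, so k* = (1439 − 663)/189 ≈ 4.1058.
Low-risk type's separating payoff: 1439 − 49 × k* = 1439 − 49 × (1439 − 663)/189 = 1439 − 38024/189 ≈ 1237.815.
Pooling payoff: 0.52 × 1439 + 0.48 × 663 = 1066.52.
Difference: 1237.815 − 1066.52 = 171.295, i.e. 171.3 to one decimal place.
The low-risk type prefers to separate.

171.3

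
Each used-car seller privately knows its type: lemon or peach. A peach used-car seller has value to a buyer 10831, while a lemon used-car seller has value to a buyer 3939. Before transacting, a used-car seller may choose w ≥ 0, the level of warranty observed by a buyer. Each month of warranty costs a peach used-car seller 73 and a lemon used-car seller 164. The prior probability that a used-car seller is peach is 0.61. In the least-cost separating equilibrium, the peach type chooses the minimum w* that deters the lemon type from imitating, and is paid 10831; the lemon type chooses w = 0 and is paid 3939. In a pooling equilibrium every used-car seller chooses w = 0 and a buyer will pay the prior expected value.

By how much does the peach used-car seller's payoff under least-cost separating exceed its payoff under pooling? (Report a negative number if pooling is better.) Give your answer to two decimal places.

-379.90

Least-cost separating signal: w* solves 3939 = 10831 − 164·w*, so w* = (10831 − 3939)/164 ≈ 42.0244.
Peach type's separating payoff: 10831 − 73 × w* = 10831 − 73 × (10831 − 3939)/164 = 10831 − 503116/164 ≈ 7763.2195.
Pooling payoff: 0.61 × 10831 + 0.39 × 3939 = 8143.12.
Difference: 7763.2195 − 8143.12 = -379.9005, i.e. -379.90 to two decimal places.
The peach type would prefer the pooling outcome.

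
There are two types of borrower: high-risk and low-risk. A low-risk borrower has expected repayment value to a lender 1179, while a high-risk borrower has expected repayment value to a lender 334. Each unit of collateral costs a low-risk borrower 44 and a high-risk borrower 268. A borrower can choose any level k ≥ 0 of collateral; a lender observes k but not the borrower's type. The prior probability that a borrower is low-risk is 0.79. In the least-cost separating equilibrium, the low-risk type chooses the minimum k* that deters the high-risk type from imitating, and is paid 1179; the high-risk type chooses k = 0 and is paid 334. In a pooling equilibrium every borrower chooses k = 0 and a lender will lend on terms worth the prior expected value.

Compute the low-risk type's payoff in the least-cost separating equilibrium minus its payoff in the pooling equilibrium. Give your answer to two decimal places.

38.72

Least-cost separating signal: k* solves 334 = 1179 − 268·k*, so k* = (1179 − 334)/268 ≈ 3.1530.
Low-risk type's separating payoff: 1179 − 44 × k* = 1179 − 44 × (1179 − 334)/268 = 1179 − 37180/268 ≈ 1040.2687.
Pooling payoff: 0.79 × 1179 + 0.21 × 334 = 1001.55.
Difference: 1040.2687 − 1001.55 = 38.7187, i.e. 38.72 to two decimal places.
The low-risk type prefers to separate.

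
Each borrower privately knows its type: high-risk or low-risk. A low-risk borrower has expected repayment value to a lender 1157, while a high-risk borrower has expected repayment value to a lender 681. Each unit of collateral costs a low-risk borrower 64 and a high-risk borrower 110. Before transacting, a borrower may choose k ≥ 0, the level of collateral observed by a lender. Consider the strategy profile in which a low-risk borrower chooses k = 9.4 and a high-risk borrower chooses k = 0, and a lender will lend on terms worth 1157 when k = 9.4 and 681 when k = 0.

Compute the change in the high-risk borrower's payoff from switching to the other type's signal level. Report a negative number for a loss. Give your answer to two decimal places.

-558.00

Playing k = 0 the high-risk borrower receives 681.
Deviating to k = 9.4 brings payment 1157 at cost 110 × 9.4 = 1034, netting 123.
Gain from deviating: 123 − 681 = -558.00.
The gain is negative, so the high-risk type's incentive-compatibility constraint is satisfied.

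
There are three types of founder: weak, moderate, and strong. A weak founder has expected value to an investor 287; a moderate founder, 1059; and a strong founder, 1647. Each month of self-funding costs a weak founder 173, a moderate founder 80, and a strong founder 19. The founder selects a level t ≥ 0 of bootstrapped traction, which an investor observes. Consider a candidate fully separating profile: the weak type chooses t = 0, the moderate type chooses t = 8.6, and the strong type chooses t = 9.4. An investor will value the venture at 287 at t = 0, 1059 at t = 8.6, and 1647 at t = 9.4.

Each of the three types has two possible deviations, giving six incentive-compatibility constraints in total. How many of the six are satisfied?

5

Moderate (own payoff 1059 − 80×8.6 = 371): to t=0 gives 287 → no gain ✓; to t=9.4 gives 1647 − 80×9.4 = 895 → profitable ✗.
Strong (own payoff 1647 − 19×9.4 = 1468.4): to t=0 gives 287 → no gain ✓; to t=8.6 gives 1059 − 19×8.6 = 895.6 → no gain ✓.
Weak (own payoff 287): to t=8.6 gives 1059 − 173×8.6 = -428.8 → no gain ✓; to t=9.4 gives 1647 − 173×9.4 = 20.8 → no gain ✓.
5 of the 6 constraints hold; not an equilibrium.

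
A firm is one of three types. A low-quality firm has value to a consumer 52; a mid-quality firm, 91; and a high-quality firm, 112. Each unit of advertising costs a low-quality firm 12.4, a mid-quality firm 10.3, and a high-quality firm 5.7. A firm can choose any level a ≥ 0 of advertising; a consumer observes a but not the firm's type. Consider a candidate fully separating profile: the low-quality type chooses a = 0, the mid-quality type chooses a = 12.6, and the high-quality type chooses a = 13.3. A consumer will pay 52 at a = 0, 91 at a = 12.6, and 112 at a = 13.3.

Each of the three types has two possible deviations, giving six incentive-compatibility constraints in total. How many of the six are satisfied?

Low-quality (own payoff 52): to a=12.6 gives 91 − 12.4×12.6 = -65.24 → no gain ✓; to a=13.3 gives 112 − 12.4×13.3 = -52.92 → no gain ✓.
High-quality (own payoff 112 − 5.7×13.3 = 36.19): to a=0 gives 52 → profitable ✗; to a=12.6 gives 91 − 5.7×12.6 = 19.18 → no gain ✓.
Mid-quality (own payoff 91 − 10.3×12.6 = -38.78): to a=0 gives 52 → profitable ✗; to a=13.3 gives 112 − 10.3×13.3 = -24.99 → profitable ✗.
3 of the 6 constraints hold; not an equilibrium.

3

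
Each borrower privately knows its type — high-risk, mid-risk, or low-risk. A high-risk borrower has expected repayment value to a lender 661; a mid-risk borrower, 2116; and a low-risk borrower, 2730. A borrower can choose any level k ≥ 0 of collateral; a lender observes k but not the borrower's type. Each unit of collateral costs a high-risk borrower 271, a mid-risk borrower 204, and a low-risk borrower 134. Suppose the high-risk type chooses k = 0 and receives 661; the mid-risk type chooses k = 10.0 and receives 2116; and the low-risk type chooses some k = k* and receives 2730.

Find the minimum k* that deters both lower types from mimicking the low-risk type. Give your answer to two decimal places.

13.01

Mid-risk type (on-path payoff 2116 − 204×10.0 = 76) won't mimic when 76 ≥ 2730 − 204·k*, i.e. k* ≥ 13.01.
High-risk type (on-path payoff 661) won't mimic when 661 ≥ 2730 − 271·k*, i.e. k* ≥ 7.63.
Both must hold, so k* = max(7.63, 13.01) = 13.01. The mid-risk type's constraint binds.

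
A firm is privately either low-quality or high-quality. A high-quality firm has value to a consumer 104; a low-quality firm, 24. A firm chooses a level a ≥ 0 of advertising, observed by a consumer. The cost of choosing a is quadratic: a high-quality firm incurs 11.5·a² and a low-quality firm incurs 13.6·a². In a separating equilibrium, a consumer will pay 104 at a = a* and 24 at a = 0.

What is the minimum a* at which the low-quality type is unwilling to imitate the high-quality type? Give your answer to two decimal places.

The low-quality type at a = 0 receives 24; imitating at a* yields 104 − 13.6·a*².
Indifference: 24 = 104 − 13.6·a*², so a*² = (104 − 24) / 13.6 ≈ 5.8824.
a* = √5.8824 ≈ 2.43.

2.43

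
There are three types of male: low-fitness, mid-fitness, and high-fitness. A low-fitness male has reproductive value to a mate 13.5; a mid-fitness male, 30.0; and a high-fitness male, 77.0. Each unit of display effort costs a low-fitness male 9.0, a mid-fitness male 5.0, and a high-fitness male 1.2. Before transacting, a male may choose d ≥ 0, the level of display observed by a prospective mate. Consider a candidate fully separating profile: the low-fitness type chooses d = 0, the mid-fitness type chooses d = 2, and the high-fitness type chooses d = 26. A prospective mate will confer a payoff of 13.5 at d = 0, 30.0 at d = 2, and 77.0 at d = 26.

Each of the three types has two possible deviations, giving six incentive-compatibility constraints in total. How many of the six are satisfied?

6

High-fitness (own payoff 77.0 − 1.2×26 = 45.8): to d=0 gives 13.5 → no gain ✓; to d=2 gives 30.0 − 1.2×2 = 27.6 → no gain ✓.
Low-fitness (own payoff 13.5): to d=2 gives 30.0 − 9.0×2 = 12 → no gain ✓; to d=26 gives 77.0 − 9.0×26 = -157 → no gain ✓.
Mid-fitness (own payoff 30.0 − 5.0×2 = 20): to d=0 gives 13.5 → no gain ✓; to d=26 gives 77.0 − 5.0×26 = -53 → no gain ✓.
6 of the 6 constraints hold; this profile is a separating equilibrium.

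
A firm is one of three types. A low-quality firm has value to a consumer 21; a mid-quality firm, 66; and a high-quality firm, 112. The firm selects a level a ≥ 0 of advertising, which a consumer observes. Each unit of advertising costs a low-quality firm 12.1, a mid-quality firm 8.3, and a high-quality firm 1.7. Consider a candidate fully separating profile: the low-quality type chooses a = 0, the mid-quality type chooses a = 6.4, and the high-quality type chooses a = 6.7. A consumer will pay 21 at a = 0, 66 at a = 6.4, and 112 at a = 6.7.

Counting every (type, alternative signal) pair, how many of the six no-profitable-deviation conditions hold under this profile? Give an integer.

3

Mid-quality (own payoff 66 − 8.3×6.4 = 12.88): to a=0 gives 21 → profitable ✗; to a=6.7 gives 112 − 8.3×6.7 = 56.39 → profitable ✗.
High-quality (own payoff 112 − 1.7×6.7 = 100.61): to a=0 gives 21 → no gain ✓; to a=6.4 gives 66 − 1.7×6.4 = 55.12 → no gain ✓.
Low-quality (own payoff 21): to a=6.4 gives 66 − 12.1×6.4 = -11.44 → no gain ✓; to a=6.7 gives 112 − 12.1×6.7 = 30.93 → profitable ✗.
3 of the 6 constraints hold; not an equilibrium.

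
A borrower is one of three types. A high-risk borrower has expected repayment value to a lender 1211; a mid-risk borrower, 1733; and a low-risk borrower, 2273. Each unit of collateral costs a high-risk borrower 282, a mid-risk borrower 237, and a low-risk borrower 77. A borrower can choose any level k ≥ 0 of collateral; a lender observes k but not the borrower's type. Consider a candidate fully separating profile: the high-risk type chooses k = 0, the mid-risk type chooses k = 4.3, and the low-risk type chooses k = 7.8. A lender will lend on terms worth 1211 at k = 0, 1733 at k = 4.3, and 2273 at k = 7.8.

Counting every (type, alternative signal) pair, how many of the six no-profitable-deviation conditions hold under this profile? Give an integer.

Low-risk (own payoff 2273 − 77×7.8 = 1672.4): to k=0 gives 1211 → no gain ✓; to k=4.3 gives 1733 − 77×4.3 = 1401.9 → no gain ✓.
High-risk (own payoff 1211): to k=4.3 gives 1733 − 282×4.3 = 520.4 → no gain ✓; to k=7.8 gives 2273 − 282×7.8 = 73.4 → no gain ✓.
Mid-risk (own payoff 1733 − 237×4.3 = 713.9): to k=0 gives 1211 → profitable ✗; to k=7.8 gives 2273 − 237×7.8 = 424.4 → no gain ✓.
5 of the 6 constraints hold; not an equilibrium.

5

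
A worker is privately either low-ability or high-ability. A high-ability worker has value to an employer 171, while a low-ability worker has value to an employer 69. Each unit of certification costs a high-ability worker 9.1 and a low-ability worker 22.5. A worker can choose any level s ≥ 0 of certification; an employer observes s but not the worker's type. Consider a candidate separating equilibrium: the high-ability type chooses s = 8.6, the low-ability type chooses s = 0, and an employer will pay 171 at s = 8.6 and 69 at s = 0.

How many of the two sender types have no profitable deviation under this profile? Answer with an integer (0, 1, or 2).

2

Low-ability type: stay at 0 → 69; mimic → 171 − 22.5 × 8.6 = -22.5. IC holds (69 ≥ -22.5).
High-ability type: signal → 171 − 9.1 × 8.6 = 92.74; deviate to 0 → 69. IC holds (92.74 ≥ 69).
2 of 2 constraints hold, so this is a separating equilibrium.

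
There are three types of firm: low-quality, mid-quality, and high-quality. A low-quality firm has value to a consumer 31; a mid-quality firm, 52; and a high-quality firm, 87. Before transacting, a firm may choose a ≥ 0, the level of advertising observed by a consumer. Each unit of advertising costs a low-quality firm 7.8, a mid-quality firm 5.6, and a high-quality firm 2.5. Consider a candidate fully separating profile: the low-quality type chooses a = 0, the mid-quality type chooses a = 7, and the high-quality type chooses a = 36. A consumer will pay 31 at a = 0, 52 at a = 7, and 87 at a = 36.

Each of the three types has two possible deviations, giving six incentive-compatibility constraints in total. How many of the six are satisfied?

High-quality (own payoff 87 − 2.5×36 = -3): to a=0 gives 31 → profitable ✗; to a=7 gives 52 − 2.5×7 = 34.5 → profitable ✗.
Low-quality (own payoff 31): to a=7 gives 52 − 7.8×7 = -2.6 → no gain ✓; to a=36 gives 87 − 7.8×36 = -193.8 → no gain ✓.
Mid-quality (own payoff 52 − 5.6×7 = 12.8): to a=0 gives 31 → profitable ✗; to a=36 gives 87 − 5.6×36 = -114.6 → no gain ✓.
3 of the 6 constraints hold; not an equilibrium.

3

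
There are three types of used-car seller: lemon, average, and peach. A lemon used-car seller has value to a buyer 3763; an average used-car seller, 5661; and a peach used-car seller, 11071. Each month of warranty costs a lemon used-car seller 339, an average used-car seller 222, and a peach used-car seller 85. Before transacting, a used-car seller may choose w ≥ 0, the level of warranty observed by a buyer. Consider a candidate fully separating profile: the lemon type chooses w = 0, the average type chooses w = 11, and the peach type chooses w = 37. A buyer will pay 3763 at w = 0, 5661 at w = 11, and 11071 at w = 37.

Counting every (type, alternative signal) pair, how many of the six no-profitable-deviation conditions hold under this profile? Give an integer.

Average (own payoff 5661 − 222×11 = 3219): to w=0 gives 3763 → profitable ✗; to w=37 gives 11071 − 222×37 = 2857 → no gain ✓.
Lemon (own payoff 3763): to w=11 gives 5661 − 339×11 = 1932 → no gain ✓; to w=37 gives 11071 − 339×37 = -1472 → no gain ✓.
Peach (own payoff 11071 − 85×37 = 7926): to w=0 gives 3763 → no gain ✓; to w=11 gives 5661 − 85×11 = 4726 → no gain ✓.
5 of the 6 constraints hold; not an equilibrium.

5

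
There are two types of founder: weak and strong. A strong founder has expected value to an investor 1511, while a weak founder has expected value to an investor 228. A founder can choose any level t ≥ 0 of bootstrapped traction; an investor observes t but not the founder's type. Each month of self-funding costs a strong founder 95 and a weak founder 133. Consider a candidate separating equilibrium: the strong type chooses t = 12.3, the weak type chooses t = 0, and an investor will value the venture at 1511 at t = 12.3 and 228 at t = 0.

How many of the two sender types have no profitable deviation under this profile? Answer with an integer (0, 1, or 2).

2

Weak type: stay at 0 → 228; mimic → 1511 − 133 × 12.3 = -124.9. IC holds (228 ≥ -124.9).
Strong type: signal → 1511 − 95 × 12.3 = 342.5; deviate to 0 → 228. IC holds (342.5 ≥ 228).
2 of 2 constraints hold, so this is a separating equilibrium.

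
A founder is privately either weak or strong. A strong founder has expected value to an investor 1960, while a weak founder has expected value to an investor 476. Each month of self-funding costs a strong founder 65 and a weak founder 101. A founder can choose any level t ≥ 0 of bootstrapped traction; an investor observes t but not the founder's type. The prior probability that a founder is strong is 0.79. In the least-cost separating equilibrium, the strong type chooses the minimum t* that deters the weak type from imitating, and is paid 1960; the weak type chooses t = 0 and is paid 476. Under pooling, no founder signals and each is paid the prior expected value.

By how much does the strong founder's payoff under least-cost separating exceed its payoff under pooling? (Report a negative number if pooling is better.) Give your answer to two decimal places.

-643.41

Least-cost separating signal: t* solves 476 = 1960 − 101·t*, so t* = (1960 − 476)/101 ≈ 14.6931.
Strong type's separating payoff: 1960 − 65 × t* = 1960 − 65 × (1960 − 476)/101 = 1960 − 96460/101 ≈ 1004.9505.
Pooling payoff: 0.79 × 1960 + 0.21 × 476 = 1648.36.
Difference: 1004.9505 − 1648.36 = -643.4095, i.e. -643.41 to two decimal places.
The strong type would prefer the pooling outcome.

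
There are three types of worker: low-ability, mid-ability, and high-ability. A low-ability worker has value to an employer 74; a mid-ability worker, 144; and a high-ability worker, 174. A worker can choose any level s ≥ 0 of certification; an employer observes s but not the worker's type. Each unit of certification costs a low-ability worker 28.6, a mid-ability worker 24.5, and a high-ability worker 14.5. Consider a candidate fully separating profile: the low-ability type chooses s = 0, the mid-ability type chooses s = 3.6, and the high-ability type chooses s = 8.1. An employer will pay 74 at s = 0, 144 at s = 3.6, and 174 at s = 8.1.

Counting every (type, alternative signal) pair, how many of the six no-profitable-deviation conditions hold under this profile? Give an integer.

3

Mid-ability (own payoff 144 − 24.5×3.6 = 55.8): to s=0 gives 74 → profitable ✗; to s=8.1 gives 174 − 24.5×8.1 = -24.45 → no gain ✓.
High-ability (own payoff 174 − 14.5×8.1 = 56.55): to s=0 gives 74 → profitable ✗; to s=3.6 gives 144 − 14.5×3.6 = 91.8 → profitable ✗.
Low-ability (own payoff 74): to s=3.6 gives 144 − 28.6×3.6 = 41.04 → no gain ✓; to s=8.1 gives 174 − 28.6×8.1 = -57.66 → no gain ✓.
3 of the 6 constraints hold; not an equilibrium.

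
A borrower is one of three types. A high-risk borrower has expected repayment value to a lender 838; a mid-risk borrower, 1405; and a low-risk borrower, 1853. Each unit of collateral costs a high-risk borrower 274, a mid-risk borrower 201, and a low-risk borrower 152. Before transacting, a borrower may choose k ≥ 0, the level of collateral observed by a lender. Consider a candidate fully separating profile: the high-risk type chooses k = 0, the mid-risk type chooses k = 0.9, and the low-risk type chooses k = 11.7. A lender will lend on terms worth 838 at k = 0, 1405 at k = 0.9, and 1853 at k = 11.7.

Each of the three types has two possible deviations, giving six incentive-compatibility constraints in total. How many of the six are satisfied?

High-risk (own payoff 838): to k=0.9 gives 1405 − 274×0.9 = 1158.4 → profitable ✗; to k=11.7 gives 1853 − 274×11.7 = -1352.8 → no gain ✓.
Low-risk (own payoff 1853 − 152×11.7 = 74.6): to k=0 gives 838 → profitable ✗; to k=0.9 gives 1405 − 152×0.9 = 1268.2 → profitable ✗.
Mid-risk (own payoff 1405 − 201×0.9 = 1224.1): to k=0 gives 838 → no gain ✓; to k=11.7 gives 1853 − 201×11.7 = -498.7 → no gain ✓.
3 of the 6 constraints hold; not an equilibrium.

3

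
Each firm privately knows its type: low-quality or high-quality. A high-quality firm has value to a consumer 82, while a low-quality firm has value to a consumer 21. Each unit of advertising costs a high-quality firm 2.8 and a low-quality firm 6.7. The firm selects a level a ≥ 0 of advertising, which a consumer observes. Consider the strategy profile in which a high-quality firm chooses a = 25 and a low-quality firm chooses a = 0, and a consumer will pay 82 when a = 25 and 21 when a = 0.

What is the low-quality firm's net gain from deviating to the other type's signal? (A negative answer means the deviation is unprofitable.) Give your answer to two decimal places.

-106.50

Playing a = 0 the low-quality firm receives 21.
Deviating to a = 25 brings payment 82 at cost 6.7 × 25 = 167.5, netting -85.5.
Gain from deviating: -85.5 − 21 = -106.50.
The gain is negative, so the low-quality type's incentive-compatibility constraint is satisfied.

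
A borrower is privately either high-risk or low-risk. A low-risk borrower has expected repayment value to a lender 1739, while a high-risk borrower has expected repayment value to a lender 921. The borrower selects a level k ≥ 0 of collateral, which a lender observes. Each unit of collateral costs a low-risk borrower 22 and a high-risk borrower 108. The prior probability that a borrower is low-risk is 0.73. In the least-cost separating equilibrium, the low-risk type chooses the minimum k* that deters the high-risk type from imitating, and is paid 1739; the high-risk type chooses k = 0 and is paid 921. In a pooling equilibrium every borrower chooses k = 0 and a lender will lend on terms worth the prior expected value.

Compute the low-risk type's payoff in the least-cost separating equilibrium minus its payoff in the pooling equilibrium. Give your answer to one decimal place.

Least-cost separating signal: k* solves 921 = 1739 − 108·k*, so k* = (1739 − 921)/108 ≈ 7.5741.
Low-risk type's separating payoff: 1739 − 22 × k* = 1739 − 22 × (1739 − 921)/108 = 1739 − 17996/108 ≈ 1572.370.
Pooling payoff: 0.73 × 1739 + 0.27 × 921 = 1518.14.
Difference: 1572.370 − 1518.14 = 54.23, i.e. 54.2 to one decimal place.
The low-risk type prefers to separate.

54.2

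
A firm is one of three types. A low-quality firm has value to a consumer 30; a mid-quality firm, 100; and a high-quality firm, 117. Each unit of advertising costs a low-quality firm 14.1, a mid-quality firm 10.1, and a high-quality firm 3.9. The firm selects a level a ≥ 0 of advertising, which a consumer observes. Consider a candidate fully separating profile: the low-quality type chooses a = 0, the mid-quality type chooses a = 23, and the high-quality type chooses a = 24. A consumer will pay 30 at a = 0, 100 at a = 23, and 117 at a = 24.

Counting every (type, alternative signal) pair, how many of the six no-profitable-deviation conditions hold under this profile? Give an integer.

3

Low-quality (own payoff 30): to a=23 gives 100 − 14.1×23 = -224.3 → no gain ✓; to a=24 gives 117 − 14.1×24 = -221.4 → no gain ✓.
High-quality (own payoff 117 − 3.9×24 = 23.4): to a=0 gives 30 → profitable ✗; to a=23 gives 100 − 3.9×23 = 10.3 → no gain ✓.
Mid-quality (own payoff 100 − 10.1×23 = -132.3): to a=0 gives 30 → profitable ✗; to a=24 gives 117 − 10.1×24 = -125.4 → profitable ✗.
3 of the 6 constraints hold; not an equilibrium.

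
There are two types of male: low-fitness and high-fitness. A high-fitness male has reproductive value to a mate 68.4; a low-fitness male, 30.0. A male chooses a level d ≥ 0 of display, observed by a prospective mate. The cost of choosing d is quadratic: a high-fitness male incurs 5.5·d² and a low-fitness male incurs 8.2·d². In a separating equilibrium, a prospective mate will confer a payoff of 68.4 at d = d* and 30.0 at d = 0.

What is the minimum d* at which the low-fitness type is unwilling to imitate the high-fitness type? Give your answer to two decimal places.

2.16

The low-fitness type at d = 0 receives 30.0; imitating at d* yields 68.4 − 8.2·d*².
Indifference: 30.0 = 68.4 − 8.2·d*², so d*² = (68.4 − 30.0) / 8.2 ≈ 4.6829.
d* = √4.6829 ≈ 2.16.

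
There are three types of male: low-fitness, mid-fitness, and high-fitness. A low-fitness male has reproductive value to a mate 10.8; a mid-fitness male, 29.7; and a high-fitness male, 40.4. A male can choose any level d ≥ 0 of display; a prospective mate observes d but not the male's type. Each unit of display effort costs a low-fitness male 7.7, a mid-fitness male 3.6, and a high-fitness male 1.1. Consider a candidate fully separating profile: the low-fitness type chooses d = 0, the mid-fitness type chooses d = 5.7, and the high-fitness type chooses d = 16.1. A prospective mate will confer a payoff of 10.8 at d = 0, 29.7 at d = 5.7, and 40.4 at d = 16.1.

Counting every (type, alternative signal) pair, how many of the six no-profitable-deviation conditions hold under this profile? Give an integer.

Mid-fitness (own payoff 29.7 − 3.6×5.7 = 9.18): to d=0 gives 10.8 → profitable ✗; to d=16.1 gives 40.4 − 3.6×16.1 = -17.56 → no gain ✓.
Low-fitness (own payoff 10.8): to d=5.7 gives 29.7 − 7.7×5.7 = -14.19 → no gain ✓; to d=16.1 gives 40.4 − 7.7×16.1 = -83.57 → no gain ✓.
High-fitness (own payoff 40.4 − 1.1×16.1 = 22.69): to d=0 gives 10.8 → no gain ✓; to d=5.7 gives 29.7 − 1.1×5.7 = 23.43 → profitable ✗.
4 of the 6 constraints hold; not an equilibrium.

4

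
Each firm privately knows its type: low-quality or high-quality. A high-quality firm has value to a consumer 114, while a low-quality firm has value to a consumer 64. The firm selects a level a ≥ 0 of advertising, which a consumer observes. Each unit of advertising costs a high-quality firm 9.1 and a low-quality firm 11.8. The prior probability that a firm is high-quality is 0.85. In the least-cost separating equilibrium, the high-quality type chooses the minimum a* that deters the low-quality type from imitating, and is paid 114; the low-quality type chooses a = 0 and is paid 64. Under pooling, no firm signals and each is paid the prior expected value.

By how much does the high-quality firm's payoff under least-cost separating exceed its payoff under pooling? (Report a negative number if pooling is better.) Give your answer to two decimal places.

-31.06

Least-cost separating signal: a* solves 64 = 114 − 11.8·a*, so a* = (114 − 64)/11.8 ≈ 4.2373.
High-quality type's separating payoff: 114 − 9.1 × a* = 114 − 9.1 × (114 − 64)/11.8 = 114 − 455/11.8 ≈ 75.4407.
Pooling payoff: 0.85 × 114 + 0.15 × 64 = 106.5.
Difference: 75.4407 − 106.5 = -31.0593, i.e. -31.06 to two decimal places.
The high-quality type would prefer the pooling outcome.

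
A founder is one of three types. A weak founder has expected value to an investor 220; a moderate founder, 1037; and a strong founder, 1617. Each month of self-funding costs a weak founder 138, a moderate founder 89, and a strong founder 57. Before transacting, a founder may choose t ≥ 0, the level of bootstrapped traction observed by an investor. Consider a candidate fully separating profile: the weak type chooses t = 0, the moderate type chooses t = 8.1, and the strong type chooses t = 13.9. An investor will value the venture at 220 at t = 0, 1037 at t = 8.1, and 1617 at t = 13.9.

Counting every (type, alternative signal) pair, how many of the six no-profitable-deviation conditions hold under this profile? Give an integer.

Moderate (own payoff 1037 − 89×8.1 = 316.1): to t=0 gives 220 → no gain ✓; to t=13.9 gives 1617 − 89×13.9 = 379.9 → profitable ✗.
Strong (own payoff 1617 − 57×13.9 = 824.7): to t=0 gives 220 → no gain ✓; to t=8.1 gives 1037 − 57×8.1 = 575.3 → no gain ✓.
Weak (own payoff 220): to t=8.1 gives 1037 − 138×8.1 = -80.8 → no gain ✓; to t=13.9 gives 1617 − 138×13.9 = -301.2 → no gain ✓.
5 of the 6 constraints hold; not an equilibrium.

5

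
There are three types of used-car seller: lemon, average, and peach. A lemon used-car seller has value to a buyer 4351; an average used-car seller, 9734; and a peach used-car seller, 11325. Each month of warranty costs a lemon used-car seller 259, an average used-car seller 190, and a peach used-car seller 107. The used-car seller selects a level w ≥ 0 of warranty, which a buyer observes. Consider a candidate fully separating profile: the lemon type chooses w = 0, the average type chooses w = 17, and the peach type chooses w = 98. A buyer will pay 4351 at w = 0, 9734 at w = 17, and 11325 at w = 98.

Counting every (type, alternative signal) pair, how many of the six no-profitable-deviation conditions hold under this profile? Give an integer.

3

Peach (own payoff 11325 − 107×98 = 839): to w=0 gives 4351 → profitable ✗; to w=17 gives 9734 − 107×17 = 7915 → profitable ✗.
Lemon (own payoff 4351): to w=17 gives 9734 − 259×17 = 5331 → profitable ✗; to w=98 gives 11325 − 259×98 = -14057 → no gain ✓.
Average (own payoff 9734 − 190×17 = 6504): to w=0 gives 4351 → no gain ✓; to w=98 gives 11325 − 190×98 = -7295 → no gain ✓.
3 of the 6 constraints hold; not an equilibrium.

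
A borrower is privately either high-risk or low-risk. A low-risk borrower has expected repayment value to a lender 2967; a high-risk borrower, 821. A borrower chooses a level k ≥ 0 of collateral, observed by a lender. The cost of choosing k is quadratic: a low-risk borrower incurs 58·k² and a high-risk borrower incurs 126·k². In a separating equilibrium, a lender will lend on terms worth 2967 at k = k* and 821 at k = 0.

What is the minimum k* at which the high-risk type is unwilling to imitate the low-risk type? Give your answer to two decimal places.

The high-risk type at k = 0 receives 821; imitating at k* yields 2967 − 126·k*².
Indifference: 821 = 2967 − 126·k*², so k*² = (2967 − 821) / 126 ≈ 17.0317.
k* = √17.0317 ≈ 4.13.

4.13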